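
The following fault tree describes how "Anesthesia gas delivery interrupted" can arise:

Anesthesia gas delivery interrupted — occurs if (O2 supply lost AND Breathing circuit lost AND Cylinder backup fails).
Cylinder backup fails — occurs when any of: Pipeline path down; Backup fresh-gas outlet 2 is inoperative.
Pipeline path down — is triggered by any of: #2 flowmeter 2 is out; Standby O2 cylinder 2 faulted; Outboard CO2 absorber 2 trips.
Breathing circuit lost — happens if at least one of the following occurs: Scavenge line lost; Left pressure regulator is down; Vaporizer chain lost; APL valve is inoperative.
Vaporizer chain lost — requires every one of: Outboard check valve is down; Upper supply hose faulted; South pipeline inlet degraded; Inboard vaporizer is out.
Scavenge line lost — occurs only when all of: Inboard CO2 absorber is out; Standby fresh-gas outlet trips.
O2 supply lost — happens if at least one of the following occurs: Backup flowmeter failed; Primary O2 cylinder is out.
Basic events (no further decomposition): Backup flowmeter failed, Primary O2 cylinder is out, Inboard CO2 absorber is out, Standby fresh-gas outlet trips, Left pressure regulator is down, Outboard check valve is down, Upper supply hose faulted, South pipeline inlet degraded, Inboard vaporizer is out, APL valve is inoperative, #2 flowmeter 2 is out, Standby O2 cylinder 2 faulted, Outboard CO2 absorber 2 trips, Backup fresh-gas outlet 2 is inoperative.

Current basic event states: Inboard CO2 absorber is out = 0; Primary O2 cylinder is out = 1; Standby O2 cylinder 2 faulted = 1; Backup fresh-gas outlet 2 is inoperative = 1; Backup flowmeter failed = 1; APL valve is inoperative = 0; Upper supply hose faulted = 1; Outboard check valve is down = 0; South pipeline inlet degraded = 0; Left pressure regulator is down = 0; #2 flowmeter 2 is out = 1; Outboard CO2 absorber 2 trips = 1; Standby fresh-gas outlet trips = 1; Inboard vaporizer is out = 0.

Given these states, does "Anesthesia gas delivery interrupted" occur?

O2 supply lost [OR]: Backup flowmeter failed=occurs, Primary O2 cylinder is out=occurs → at least one input occurs → occurs.
Scavenge line lost [AND]: Inboard CO2 absorber is out=not, Standby fresh-gas outlet trips=occurs → not all inputs occur → does not occur.
Vaporizer chain lost [AND]: Outboard check valve is down=not, Upper supply hose faulted=occurs, South pipeline inlet degraded=not, Inboard vaporizer is out=not → not all inputs occur → does not occur.
Breathing circuit lost [OR]: Scavenge line lost=not, Left pressure regulator is down=not, Vaporizer chain lost=not, APL valve is inoperative=not → no input occurs → does not occur.
Pipeline path down [OR]: #2 flowmeter 2 is out=occurs, Standby O2 cylinder 2 faulted=occurs, Outboard CO2 absorber 2 trips=occurs → at least one input occurs → occurs.
Cylinder backup fails [OR]: Pipeline path down=occurs, Backup fresh-gas outlet 2 is inoperative=occurs → at least one input occurs → occurs.
Anesthesia gas delivery interrupted [AND]: O2 supply lost=occurs, Breathing circuit lost=not, Cylinder backup fails=occurs → not all inputs occur → does not occur.

No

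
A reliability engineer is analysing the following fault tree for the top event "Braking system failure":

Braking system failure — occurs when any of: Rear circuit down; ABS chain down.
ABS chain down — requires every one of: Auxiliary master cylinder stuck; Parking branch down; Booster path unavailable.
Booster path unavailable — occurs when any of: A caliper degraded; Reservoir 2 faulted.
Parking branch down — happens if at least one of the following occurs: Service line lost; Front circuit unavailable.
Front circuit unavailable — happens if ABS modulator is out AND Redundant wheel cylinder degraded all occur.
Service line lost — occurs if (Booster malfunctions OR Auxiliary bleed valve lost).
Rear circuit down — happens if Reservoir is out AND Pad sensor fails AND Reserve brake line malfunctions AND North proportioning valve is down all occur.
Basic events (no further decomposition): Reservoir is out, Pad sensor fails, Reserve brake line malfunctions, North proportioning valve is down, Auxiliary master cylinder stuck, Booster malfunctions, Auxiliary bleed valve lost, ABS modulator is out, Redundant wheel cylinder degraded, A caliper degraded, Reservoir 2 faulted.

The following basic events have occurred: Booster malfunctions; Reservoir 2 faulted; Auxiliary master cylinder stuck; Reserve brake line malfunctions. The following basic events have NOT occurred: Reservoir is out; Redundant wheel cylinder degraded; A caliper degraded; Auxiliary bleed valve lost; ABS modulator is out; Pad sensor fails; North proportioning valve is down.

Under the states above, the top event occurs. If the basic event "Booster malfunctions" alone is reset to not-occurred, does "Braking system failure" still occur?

No

Counterfactual: set "Booster malfunctions" to not occurred.
Rear circuit down [AND]: Reservoir is out=not, Pad sensor fails=not, Reserve brake line malfunctions=occurs, North proportioning valve is down=not → not all inputs occur → does not occur.
Service line lost [OR]: Booster malfunctions=not, Auxiliary bleed valve lost=not → no input occurs → does not occur.
Front circuit unavailable [AND]: ABS modulator is out=not, Redundant wheel cylinder degraded=not → not all inputs occur → does not occur.
Parking branch down [OR]: Service line lost=not, Front circuit unavailable=not → no input occurs → does not occur.
Booster path unavailable [OR]: A caliper degraded=not, Reservoir 2 faulted=occurs → at least one input occurs → occurs.
ABS chain down [AND]: Auxiliary master cylinder stuck=occurs, Parking branch down=not, Booster path unavailable=occurs → not all inputs occur → does not occur.
Braking system failure [OR]: Rear circuit down=not, ABS chain down=not → no input occurs → does not occur.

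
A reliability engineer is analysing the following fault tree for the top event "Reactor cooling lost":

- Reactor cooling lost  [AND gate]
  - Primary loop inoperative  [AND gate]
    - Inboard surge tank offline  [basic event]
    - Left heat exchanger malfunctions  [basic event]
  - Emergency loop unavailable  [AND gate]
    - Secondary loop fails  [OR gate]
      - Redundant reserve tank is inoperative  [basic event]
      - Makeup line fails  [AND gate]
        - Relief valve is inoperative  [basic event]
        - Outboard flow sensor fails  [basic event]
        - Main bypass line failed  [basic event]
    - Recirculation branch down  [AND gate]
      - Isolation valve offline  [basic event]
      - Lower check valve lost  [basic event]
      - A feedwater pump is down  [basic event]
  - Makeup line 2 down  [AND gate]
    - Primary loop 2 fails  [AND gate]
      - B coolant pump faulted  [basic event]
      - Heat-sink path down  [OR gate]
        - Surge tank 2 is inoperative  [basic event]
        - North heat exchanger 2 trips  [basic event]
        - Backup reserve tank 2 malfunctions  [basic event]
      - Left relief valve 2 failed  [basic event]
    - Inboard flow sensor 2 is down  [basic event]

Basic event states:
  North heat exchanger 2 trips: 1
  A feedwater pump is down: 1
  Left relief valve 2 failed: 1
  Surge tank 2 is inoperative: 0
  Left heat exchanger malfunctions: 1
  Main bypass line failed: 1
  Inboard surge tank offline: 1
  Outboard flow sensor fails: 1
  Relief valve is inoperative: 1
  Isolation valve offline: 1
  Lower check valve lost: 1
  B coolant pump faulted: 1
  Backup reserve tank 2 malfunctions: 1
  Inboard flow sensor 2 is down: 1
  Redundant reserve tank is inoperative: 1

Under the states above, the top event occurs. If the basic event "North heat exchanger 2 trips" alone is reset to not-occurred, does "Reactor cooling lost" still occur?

Yes

Counterfactual: set "North heat exchanger 2 trips" to not occurred.
Primary loop inoperative [AND]: Inboard surge tank offline=occurs, Left heat exchanger malfunctions=occurs → all inputs occur → occurs.
Makeup line fails [AND]: Relief valve is inoperative=occurs, Outboard flow sensor fails=occurs, Main bypass line failed=occurs → all inputs occur → occurs.
Secondary loop fails [OR]: Redundant reserve tank is inoperative=occurs, Makeup line fails=occurs → at least one input occurs → occurs.
Recirculation branch down [AND]: Isolation valve offline=occurs, Lower check valve lost=occurs, A feedwater pump is down=occurs → all inputs occur → occurs.
Emergency loop unavailable [AND]: Secondary loop fails=occurs, Recirculation branch down=occurs → all inputs occur → occurs.
Heat-sink path down [OR]: Surge tank 2 is inoperative=not, North heat exchanger 2 trips=not, Backup reserve tank 2 malfunctions=occurs → at least one input occurs → occurs.
Primary loop 2 fails [AND]: B coolant pump faulted=occurs, Heat-sink path down=occurs, Left relief valve 2 failed=occurs → all inputs occur → occurs.
Makeup line 2 down [AND]: Primary loop 2 fails=occurs, Inboard flow sensor 2 is down=occurs → all inputs occur → occurs.
Reactor cooling lost [AND]: Primary loop inoperative=occurs, Emergency loop unavailable=occurs, Makeup line 2 down=occurs → all inputs occur → occurs.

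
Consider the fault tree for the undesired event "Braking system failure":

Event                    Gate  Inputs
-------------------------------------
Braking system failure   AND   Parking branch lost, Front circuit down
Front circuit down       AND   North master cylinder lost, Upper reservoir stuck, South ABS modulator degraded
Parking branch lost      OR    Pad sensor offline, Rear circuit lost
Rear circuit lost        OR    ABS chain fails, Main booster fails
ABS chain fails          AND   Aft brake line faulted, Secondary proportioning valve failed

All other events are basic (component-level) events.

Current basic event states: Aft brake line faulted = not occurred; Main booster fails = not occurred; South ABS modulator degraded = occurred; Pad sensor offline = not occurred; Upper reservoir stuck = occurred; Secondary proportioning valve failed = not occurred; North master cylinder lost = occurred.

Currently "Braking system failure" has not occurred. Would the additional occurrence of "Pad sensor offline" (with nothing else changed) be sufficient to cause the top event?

Yes

Counterfactual: set "Pad sensor offline" to occurred.
ABS chain fails [AND]: Aft brake line faulted=not, Secondary proportioning valve failed=not → not all inputs occur → does not occur.
Rear circuit lost [OR]: ABS chain fails=not, Main booster fails=not → no input occurs → does not occur.
Parking branch lost [OR]: Pad sensor offline=occurs, Rear circuit lost=not → at least one input occurs → occurs.
Front circuit down [AND]: North master cylinder lost=occurs, Upper reservoir stuck=occurs, South ABS modulator degraded=occurs → all inputs occur → occurs.
Braking system failure [AND]: Parking branch lost=occurs, Front circuit down=occurs → all inputs occur → occurs.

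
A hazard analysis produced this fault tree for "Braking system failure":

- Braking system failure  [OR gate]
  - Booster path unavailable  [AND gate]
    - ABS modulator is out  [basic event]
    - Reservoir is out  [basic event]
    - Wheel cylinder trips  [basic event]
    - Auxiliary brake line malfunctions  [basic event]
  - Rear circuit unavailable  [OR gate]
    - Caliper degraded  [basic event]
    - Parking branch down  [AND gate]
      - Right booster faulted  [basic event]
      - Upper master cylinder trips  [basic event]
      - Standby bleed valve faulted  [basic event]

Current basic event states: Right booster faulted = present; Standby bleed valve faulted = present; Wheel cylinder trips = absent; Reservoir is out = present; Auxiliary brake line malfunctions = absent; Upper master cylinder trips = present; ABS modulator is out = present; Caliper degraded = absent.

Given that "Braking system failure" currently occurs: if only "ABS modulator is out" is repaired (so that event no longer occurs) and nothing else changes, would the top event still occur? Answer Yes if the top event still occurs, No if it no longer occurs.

Yes

Counterfactual: set "ABS modulator is out" to not occurred.
Booster path unavailable [AND]: ABS modulator is out=not, Reservoir is out=occurs, Wheel cylinder trips=not, Auxiliary brake line malfunctions=not → not all inputs occur → does not occur.
Parking branch down [AND]: Right booster faulted=occurs, Upper master cylinder trips=occurs, Standby bleed valve faulted=occurs → all inputs occur → occurs.
Rear circuit unavailable [OR]: Caliper degraded=not, Parking branch down=occurs → at least one input occurs → occurs.
Braking system failure [OR]: Booster path unavailable=not, Rear circuit unavailable=occurs → at least one input occurs → occurs.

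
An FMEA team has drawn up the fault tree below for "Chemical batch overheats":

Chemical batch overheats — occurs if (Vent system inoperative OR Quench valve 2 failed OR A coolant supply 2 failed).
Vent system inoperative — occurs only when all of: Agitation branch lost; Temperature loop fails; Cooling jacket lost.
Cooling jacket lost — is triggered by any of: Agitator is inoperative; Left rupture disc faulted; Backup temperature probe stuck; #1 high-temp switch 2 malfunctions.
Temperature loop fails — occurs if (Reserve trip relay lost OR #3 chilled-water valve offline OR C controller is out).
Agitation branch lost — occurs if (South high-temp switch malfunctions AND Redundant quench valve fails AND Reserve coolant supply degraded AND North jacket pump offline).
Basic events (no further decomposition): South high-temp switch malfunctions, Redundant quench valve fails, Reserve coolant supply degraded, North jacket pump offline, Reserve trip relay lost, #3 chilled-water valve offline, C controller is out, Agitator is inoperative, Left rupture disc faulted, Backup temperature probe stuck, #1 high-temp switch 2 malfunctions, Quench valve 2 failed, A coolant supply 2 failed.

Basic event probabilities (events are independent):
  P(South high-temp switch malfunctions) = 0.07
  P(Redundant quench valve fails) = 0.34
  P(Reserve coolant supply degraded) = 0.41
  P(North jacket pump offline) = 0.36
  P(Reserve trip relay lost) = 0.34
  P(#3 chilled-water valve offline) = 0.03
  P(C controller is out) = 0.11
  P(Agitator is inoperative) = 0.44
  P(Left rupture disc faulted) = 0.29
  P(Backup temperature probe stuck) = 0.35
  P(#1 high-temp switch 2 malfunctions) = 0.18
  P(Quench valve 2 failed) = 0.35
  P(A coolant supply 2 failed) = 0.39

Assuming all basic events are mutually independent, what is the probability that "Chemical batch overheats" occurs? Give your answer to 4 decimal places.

0.6040

P(Agitation branch lost) [AND] = 0.07 × 0.34 × 0.41 × 0.36 = 0.003513
P(Temperature loop fails) [OR] = 1 − (1−0.34) × (1−0.03) × (1−0.11) = 0.430222
P(Cooling jacket lost) [OR] = 1 − (1−0.44) × (1−0.29) × (1−0.35) × (1−0.18) = 0.788079
P(Vent system inoperative) [AND] = 0.003513 × 0.430222 × 0.788079 = 0.001191
P(Chemical batch overheats) [OR] = 1 − (1−0.001191) × (1−0.35) × (1−0.39) = 0.603972
Rounded to 4 decimal places: P(Chemical batch overheats) ≈ 0.6040.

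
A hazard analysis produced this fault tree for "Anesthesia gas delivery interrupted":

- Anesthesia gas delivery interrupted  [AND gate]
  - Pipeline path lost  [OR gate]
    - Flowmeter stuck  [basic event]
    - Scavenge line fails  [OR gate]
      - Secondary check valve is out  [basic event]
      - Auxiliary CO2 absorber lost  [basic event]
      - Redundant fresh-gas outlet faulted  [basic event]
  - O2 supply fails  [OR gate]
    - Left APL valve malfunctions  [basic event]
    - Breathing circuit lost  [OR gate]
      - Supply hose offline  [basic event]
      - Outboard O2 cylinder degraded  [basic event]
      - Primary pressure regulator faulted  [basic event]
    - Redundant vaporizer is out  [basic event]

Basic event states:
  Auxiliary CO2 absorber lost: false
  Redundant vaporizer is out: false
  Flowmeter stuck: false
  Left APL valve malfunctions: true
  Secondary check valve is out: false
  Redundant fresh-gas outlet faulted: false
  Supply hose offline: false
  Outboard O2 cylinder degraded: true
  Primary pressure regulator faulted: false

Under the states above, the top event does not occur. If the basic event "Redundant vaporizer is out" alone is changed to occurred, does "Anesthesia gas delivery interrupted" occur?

Counterfactual: set "Redundant vaporizer is out" to occurred.
Scavenge line fails [OR]: Secondary check valve is out=not, Auxiliary CO2 absorber lost=not, Redundant fresh-gas outlet faulted=not → no input occurs → does not occur.
Pipeline path lost [OR]: Flowmeter stuck=not, Scavenge line fails=not → no input occurs → does not occur.
Breathing circuit lost [OR]: Supply hose offline=not, Outboard O2 cylinder degraded=occurs, Primary pressure regulator faulted=not → at least one input occurs → occurs.
O2 supply fails [OR]: Left APL valve malfunctions=occurs, Breathing circuit lost=occurs, Redundant vaporizer is out=occurs → at least one input occurs → occurs.
Anesthesia gas delivery interrupted [AND]: Pipeline path lost=not, O2 supply fails=occurs → not all inputs occur → does not occur.

No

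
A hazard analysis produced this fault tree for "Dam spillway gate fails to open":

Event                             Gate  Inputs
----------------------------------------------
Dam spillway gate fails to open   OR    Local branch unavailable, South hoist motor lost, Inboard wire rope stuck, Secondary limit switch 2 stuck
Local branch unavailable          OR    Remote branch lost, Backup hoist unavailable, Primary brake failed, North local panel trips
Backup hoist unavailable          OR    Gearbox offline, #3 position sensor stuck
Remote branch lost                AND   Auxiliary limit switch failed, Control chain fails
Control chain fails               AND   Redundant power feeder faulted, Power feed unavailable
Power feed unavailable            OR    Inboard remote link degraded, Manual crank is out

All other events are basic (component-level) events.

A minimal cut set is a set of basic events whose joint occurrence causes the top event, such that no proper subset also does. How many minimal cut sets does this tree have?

Power feed unavailable [OR]: union of children's cut sets → 2 cut set(s).
Control chain fails [AND]: one cut set from each child combined → 1 × 2 = 2 cut set(s).
Remote branch lost [AND]: one cut set from each child combined → 1 × 2 = 2 cut set(s).
Backup hoist unavailable [OR]: union of children's cut sets → 2 cut set(s).
Local branch unavailable [OR]: union of children's cut sets → 6 cut set(s).
Dam spillway gate fails to open [OR]: union of children's cut sets → 9 cut set(s).
Minimal cut sets: {Auxiliary limit switch failed, Inboard remote link degraded, Redundant power feeder faulted}; {Auxiliary limit switch failed, Manual crank is out, Redundant power feeder faulted}; {Gearbox offline}; {#3 position sensor stuck}; {Primary brake failed}; {North local panel trips}; {South hoist motor lost}; {Inboard wire rope stuck}; {Secondary limit switch 2 stuck}.

9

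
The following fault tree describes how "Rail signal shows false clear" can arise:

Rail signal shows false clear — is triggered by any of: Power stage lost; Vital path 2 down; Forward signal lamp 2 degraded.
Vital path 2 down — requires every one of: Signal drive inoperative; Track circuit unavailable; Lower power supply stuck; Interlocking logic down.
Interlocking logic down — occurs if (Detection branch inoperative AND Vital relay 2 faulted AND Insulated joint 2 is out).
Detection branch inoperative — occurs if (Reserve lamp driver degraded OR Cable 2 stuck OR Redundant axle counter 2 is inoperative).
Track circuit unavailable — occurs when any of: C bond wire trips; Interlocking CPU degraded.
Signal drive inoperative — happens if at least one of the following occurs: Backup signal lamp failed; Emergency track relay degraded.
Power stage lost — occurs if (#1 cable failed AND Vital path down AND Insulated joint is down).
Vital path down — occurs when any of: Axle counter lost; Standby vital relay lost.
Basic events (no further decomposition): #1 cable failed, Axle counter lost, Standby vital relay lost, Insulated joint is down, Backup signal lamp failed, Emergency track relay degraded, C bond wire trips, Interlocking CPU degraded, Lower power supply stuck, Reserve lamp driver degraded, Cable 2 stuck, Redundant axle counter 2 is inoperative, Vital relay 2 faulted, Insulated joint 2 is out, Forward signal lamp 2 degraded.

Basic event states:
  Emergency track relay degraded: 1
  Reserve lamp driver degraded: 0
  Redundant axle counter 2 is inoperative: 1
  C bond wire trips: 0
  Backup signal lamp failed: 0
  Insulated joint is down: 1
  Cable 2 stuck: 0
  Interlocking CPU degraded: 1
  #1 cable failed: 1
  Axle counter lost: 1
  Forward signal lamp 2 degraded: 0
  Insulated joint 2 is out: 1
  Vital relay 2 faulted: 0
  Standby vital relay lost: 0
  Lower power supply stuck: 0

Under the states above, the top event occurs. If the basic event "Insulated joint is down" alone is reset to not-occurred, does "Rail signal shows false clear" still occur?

Counterfactual: set "Insulated joint is down" to not occurred.
Vital path down [OR]: Axle counter lost=occurs, Standby vital relay lost=not → at least one input occurs → occurs.
Power stage lost [AND]: #1 cable failed=occurs, Vital path down=occurs, Insulated joint is down=not → not all inputs occur → does not occur.
Signal drive inoperative [OR]: Backup signal lamp failed=not, Emergency track relay degraded=occurs → at least one input occurs → occurs.
Track circuit unavailable [OR]: C bond wire trips=not, Interlocking CPU degraded=occurs → at least one input occurs → occurs.
Detection branch inoperative [OR]: Reserve lamp driver degraded=not, Cable 2 stuck=not, Redundant axle counter 2 is inoperative=occurs → at least one input occurs → occurs.
Interlocking logic down [AND]: Detection branch inoperative=occurs, Vital relay 2 faulted=not, Insulated joint 2 is out=occurs → not all inputs occur → does not occur.
Vital path 2 down [AND]: Signal drive inoperative=occurs, Track circuit unavailable=occurs, Lower power supply stuck=not, Interlocking logic down=not → not all inputs occur → does not occur.
Rail signal shows false clear [OR]: Power stage lost=not, Vital path 2 down=not, Forward signal lamp 2 degraded=not → no input occurs → does not occur.

No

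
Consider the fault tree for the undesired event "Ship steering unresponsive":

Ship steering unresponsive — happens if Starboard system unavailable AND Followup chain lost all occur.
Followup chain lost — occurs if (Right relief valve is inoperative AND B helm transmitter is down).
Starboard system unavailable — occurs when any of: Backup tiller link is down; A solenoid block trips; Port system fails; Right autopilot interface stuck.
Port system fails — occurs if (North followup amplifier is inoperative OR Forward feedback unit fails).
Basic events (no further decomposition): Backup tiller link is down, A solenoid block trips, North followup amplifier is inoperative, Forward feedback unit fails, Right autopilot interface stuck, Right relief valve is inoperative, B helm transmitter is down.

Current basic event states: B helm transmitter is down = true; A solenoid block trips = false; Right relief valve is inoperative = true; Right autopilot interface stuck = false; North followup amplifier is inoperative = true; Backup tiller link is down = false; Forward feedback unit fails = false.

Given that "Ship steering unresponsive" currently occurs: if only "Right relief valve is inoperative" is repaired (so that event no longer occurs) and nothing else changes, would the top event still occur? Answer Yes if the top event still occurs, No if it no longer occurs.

Counterfactual: set "Right relief valve is inoperative" to not occurred.
Port system fails [OR]: North followup amplifier is inoperative=occurs, Forward feedback unit fails=not → at least one input occurs → occurs.
Starboard system unavailable [OR]: Backup tiller link is down=not, A solenoid block trips=not, Port system fails=occurs, Right autopilot interface stuck=not → at least one input occurs → occurs.
Followup chain lost [AND]: Right relief valve is inoperative=not, B helm transmitter is down=occurs → not all inputs occur → does not occur.
Ship steering unresponsive [AND]: Starboard system unavailable=occurs, Followup chain lost=not → not all inputs occur → does not occur.

No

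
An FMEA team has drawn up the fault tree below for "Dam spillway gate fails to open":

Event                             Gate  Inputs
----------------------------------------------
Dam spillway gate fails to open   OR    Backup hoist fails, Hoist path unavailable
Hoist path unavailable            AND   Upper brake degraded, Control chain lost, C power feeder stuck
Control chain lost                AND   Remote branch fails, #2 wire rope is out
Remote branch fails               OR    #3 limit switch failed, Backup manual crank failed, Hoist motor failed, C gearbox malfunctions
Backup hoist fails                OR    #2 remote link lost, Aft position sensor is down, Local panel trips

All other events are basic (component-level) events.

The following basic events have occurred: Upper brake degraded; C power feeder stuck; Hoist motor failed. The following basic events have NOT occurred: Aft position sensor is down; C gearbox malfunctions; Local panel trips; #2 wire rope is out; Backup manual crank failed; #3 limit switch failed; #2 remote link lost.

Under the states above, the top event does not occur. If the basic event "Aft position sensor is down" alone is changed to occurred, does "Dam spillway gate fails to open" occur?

Yes

Counterfactual: set "Aft position sensor is down" to occurred.
Backup hoist fails [OR]: #2 remote link lost=not, Aft position sensor is down=occurs, Local panel trips=not → at least one input occurs → occurs.
Remote branch fails [OR]: #3 limit switch failed=not, Backup manual crank failed=not, Hoist motor failed=occurs, C gearbox malfunctions=not → at least one input occurs → occurs.
Control chain lost [AND]: Remote branch fails=occurs, #2 wire rope is out=not → not all inputs occur → does not occur.
Hoist path unavailable [AND]: Upper brake degraded=occurs, Control chain lost=not, C power feeder stuck=occurs → not all inputs occur → does not occur.
Dam spillway gate fails to open [OR]: Backup hoist fails=occurs, Hoist path unavailable=not → at least one input occurs → occurs.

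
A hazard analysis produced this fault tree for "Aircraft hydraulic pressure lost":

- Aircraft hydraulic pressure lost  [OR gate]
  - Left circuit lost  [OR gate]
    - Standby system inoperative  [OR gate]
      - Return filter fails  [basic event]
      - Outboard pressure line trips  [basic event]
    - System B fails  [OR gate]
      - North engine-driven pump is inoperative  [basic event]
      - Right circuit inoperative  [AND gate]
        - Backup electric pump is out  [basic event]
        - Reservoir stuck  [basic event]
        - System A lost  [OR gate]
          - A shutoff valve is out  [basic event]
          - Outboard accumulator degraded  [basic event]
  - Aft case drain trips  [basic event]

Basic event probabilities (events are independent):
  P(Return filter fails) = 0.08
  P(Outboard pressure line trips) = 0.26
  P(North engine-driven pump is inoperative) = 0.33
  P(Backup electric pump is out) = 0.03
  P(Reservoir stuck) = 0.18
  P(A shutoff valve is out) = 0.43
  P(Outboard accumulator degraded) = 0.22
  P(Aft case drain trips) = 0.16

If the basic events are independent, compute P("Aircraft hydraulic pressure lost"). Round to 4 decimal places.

0.6180

P(Standby system inoperative) [OR] = 1 − (1−0.08) × (1−0.26) = 0.319200
P(System A lost) [OR] = 1 − (1−0.43) × (1−0.22) = 0.555400
P(Right circuit inoperative) [AND] = 0.03 × 0.18 × 0.555400 = 0.002999
P(System B fails) [OR] = 1 − (1−0.33) × (1−0.002999) = 0.332009
P(Left circuit lost) [OR] = 1 − (1−0.319200) × (1−0.332009) = 0.545232
P(Aircraft hydraulic pressure lost) [OR] = 1 − (1−0.545232) × (1−0.16) = 0.617995
Rounded to 4 decimal places: P(Aircraft hydraulic pressure lost) ≈ 0.6180.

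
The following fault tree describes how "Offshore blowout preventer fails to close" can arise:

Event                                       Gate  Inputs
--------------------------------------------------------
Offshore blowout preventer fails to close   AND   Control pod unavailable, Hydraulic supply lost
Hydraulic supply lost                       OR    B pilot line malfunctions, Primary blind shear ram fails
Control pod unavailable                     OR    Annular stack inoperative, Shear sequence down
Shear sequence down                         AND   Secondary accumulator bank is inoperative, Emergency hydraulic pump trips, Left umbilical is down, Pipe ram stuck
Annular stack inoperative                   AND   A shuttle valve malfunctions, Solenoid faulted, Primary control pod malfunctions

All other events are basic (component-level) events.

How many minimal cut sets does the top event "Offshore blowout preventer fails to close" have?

4

Annular stack inoperative [AND]: one cut set from each child combined → 1 × 1 × 1 = 1 cut set(s).
Shear sequence down [AND]: one cut set from each child combined → 1 × 1 × 1 × 1 = 1 cut set(s).
Control pod unavailable [OR]: union of children's cut sets → 2 cut set(s).
Hydraulic supply lost [OR]: union of children's cut sets → 2 cut set(s).
Offshore blowout preventer fails to close [AND]: one cut set from each child combined → 2 × 2 = 4 cut set(s).
Minimal cut sets: {A shuttle valve malfunctions, B pilot line malfunctions, Primary control pod malfunctions, Solenoid faulted}; {A shuttle valve malfunctions, Primary blind shear ram fails, Primary control pod malfunctions, Solenoid faulted}; {B pilot line malfunctions, Emergency hydraulic pump trips, Left umbilical is down, Pipe ram stuck, Secondary accumulator bank is inoperative}; {Emergency hydraulic pump trips, Left umbilical is down, Pipe ram stuck, Primary blind shear ram fails, Secondary accumulator bank is inoperative}.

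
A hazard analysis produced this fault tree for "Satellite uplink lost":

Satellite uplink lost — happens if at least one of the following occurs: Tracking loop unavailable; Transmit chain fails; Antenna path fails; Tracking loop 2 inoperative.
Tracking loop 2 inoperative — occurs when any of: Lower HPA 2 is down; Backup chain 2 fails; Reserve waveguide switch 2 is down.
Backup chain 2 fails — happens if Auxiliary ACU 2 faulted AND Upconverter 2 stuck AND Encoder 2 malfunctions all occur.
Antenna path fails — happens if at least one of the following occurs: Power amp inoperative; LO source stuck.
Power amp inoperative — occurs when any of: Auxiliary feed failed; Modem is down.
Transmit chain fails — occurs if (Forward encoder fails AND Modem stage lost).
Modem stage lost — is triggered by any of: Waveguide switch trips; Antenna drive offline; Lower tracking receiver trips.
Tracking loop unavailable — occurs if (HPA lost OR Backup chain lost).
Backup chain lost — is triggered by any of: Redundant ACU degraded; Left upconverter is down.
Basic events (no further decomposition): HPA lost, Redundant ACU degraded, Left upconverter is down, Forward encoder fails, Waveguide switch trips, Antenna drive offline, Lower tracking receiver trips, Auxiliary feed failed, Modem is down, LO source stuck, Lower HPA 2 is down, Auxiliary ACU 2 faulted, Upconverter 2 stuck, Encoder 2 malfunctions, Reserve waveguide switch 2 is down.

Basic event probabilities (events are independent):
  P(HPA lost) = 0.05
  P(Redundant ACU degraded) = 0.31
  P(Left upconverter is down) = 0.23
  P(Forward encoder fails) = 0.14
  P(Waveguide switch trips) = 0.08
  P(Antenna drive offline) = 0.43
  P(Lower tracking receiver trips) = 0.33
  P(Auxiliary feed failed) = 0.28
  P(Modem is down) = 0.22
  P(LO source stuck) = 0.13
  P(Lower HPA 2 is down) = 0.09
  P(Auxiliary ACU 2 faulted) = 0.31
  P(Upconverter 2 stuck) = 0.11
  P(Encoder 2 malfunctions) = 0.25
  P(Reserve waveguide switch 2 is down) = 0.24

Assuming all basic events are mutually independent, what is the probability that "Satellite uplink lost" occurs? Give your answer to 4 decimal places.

P(Backup chain lost) [OR] = 1 − (1−0.31) × (1−0.23) = 0.468700
P(Tracking loop unavailable) [OR] = 1 − (1−0.05) × (1−0.468700) = 0.495265
P(Modem stage lost) [OR] = 1 − (1−0.08) × (1−0.43) × (1−0.33) = 0.648652
P(Transmit chain fails) [AND] = 0.14 × 0.648652 = 0.090811
P(Power amp inoperative) [OR] = 1 − (1−0.28) × (1−0.22) = 0.438400
P(Antenna path fails) [OR] = 1 − (1−0.438400) × (1−0.13) = 0.511408
P(Backup chain 2 fails) [AND] = 0.31 × 0.11 × 0.25 = 0.008525
P(Tracking loop 2 inoperative) [OR] = 1 − (1−0.09) × (1−0.008525) × (1−0.24) = 0.314296
P(Satellite uplink lost) [OR] = 1 − (1−0.495265) × (1−0.090811) × (1−0.511408) × (1−0.314296) = 0.846255
Rounded to 4 decimal places: P(Satellite uplink lost) ≈ 0.8463.

0.8463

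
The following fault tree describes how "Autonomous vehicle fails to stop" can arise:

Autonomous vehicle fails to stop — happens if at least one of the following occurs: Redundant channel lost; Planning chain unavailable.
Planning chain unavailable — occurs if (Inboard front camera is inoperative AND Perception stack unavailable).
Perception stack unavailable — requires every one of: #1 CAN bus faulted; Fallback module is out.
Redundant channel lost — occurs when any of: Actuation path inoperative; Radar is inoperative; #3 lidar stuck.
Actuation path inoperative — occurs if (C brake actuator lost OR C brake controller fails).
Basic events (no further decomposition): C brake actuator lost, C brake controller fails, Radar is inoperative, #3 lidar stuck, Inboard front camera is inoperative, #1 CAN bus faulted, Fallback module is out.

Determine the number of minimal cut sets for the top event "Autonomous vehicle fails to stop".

5

Actuation path inoperative [OR]: union of children's cut sets → 2 cut set(s).
Redundant channel lost [OR]: union of children's cut sets → 4 cut set(s).
Perception stack unavailable [AND]: one cut set from each child combined → 1 × 1 = 1 cut set(s).
Planning chain unavailable [AND]: one cut set from each child combined → 1 × 1 = 1 cut set(s).
Autonomous vehicle fails to stop [OR]: union of children's cut sets → 5 cut set(s).
Minimal cut sets: {C brake actuator lost}; {C brake controller fails}; {Radar is inoperative}; {#3 lidar stuck}; {#1 CAN bus faulted, Fallback module is out, Inboard front camera is inoperative}.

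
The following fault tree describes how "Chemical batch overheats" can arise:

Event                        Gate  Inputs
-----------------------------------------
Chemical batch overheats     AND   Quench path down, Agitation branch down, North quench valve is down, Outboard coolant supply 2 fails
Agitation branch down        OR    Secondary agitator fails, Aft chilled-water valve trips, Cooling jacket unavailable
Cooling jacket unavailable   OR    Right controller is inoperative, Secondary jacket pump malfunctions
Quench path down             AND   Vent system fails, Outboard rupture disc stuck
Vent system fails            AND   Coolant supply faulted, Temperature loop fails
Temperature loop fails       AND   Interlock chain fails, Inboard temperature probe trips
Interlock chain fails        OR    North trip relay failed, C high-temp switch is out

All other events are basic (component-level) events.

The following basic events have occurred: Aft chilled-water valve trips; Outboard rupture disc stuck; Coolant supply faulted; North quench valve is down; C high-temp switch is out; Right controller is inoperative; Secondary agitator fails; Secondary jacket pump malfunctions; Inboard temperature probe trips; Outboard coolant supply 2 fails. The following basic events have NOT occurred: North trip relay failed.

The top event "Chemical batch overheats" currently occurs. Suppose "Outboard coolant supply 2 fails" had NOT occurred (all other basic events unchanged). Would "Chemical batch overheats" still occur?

Counterfactual: set "Outboard coolant supply 2 fails" to not occurred.
Interlock chain fails [OR]: North trip relay failed=not, C high-temp switch is out=occurs → at least one input occurs → occurs.
Temperature loop fails [AND]: Interlock chain fails=occurs, Inboard temperature probe trips=occurs → all inputs occur → occurs.
Vent system fails [AND]: Coolant supply faulted=occurs, Temperature loop fails=occurs → all inputs occur → occurs.
Quench path down [AND]: Vent system fails=occurs, Outboard rupture disc stuck=occurs → all inputs occur → occurs.
Cooling jacket unavailable [OR]: Right controller is inoperative=occurs, Secondary jacket pump malfunctions=occurs → at least one input occurs → occurs.
Agitation branch down [OR]: Secondary agitator fails=occurs, Aft chilled-water valve trips=occurs, Cooling jacket unavailable=occurs → at least one input occurs → occurs.
Chemical batch overheats [AND]: Quench path down=occurs, Agitation branch down=occurs, North quench valve is down=occurs, Outboard coolant supply 2 fails=not → not all inputs occur → does not occur.

No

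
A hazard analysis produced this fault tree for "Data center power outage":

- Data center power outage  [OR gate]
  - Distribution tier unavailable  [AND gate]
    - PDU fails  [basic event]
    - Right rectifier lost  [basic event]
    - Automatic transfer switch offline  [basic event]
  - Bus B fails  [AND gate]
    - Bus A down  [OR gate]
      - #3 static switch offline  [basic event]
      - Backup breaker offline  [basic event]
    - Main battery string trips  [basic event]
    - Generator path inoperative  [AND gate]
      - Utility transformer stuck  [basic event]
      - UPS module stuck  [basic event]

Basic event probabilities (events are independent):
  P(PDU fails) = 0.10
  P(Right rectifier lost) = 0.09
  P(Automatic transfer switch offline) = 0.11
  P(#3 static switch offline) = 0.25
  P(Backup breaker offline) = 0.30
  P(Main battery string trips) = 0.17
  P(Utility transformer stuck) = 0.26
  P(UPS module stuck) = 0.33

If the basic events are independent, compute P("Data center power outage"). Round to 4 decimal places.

0.0079

P(Distribution tier unavailable) [AND] = 0.10 × 0.09 × 0.11 = 0.000990
P(Bus A down) [OR] = 1 − (1−0.25) × (1−0.30) = 0.475000
P(Generator path inoperative) [AND] = 0.26 × 0.33 = 0.085800
P(Bus B fails) [AND] = 0.475000 × 0.17 × 0.085800 = 0.006928
P(Data center power outage) [OR] = 1 − (1−0.000990) × (1−0.006928) = 0.007911
Rounded to 4 decimal places: P(Data center power outage) ≈ 0.0079.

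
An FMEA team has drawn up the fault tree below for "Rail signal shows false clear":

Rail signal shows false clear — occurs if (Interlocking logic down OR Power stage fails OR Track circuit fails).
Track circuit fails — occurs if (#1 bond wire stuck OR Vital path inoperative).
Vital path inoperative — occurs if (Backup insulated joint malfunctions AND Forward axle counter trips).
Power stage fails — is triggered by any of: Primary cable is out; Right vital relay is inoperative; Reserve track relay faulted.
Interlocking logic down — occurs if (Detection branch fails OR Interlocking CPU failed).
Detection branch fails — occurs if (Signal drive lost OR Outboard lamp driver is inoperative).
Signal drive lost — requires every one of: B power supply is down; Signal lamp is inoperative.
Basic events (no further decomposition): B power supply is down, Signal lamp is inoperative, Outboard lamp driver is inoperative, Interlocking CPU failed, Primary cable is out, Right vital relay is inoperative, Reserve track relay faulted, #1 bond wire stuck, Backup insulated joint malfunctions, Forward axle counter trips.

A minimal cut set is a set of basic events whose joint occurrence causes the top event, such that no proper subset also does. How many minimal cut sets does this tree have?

Signal drive lost [AND]: one cut set from each child combined → 1 × 1 = 1 cut set(s).
Detection branch fails [OR]: union of children's cut sets → 2 cut set(s).
Interlocking logic down [OR]: union of children's cut sets → 3 cut set(s).
Power stage fails [OR]: union of children's cut sets → 3 cut set(s).
Vital path inoperative [AND]: one cut set from each child combined → 1 × 1 = 1 cut set(s).
Track circuit fails [OR]: union of children's cut sets → 2 cut set(s).
Rail signal shows false clear [OR]: union of children's cut sets → 8 cut set(s).
Minimal cut sets: {B power supply is down, Signal lamp is inoperative}; {Outboard lamp driver is inoperative}; {Interlocking CPU failed}; {Primary cable is out}; {Right vital relay is inoperative}; {Reserve track relay faulted}; {#1 bond wire stuck}; {Backup insulated joint malfunctions, Forward axle counter trips}.

8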